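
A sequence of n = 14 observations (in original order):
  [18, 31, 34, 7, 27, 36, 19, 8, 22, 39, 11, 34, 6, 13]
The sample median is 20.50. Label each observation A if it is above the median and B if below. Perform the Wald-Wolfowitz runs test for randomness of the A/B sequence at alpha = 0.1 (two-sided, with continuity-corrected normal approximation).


Step 1: Compute median = 20.50; label A = above, B = below.
Labels in order: BAABAABBAABABB  (n_A = 7, n_B = 7)
Step 2: Count runs R = 9.
Step 3: Under H0 (random ordering), E[R] = 2*n_A*n_B/(n_A+n_B) + 1 = 2*7*7/14 + 1 = 8.0000.
        Var[R] = 2*n_A*n_B*(2*n_A*n_B - n_A - n_B) / ((n_A+n_B)^2 * (n_A+n_B-1)) = 8232/2548 = 3.2308.
        SD[R] = 1.7974.
Step 4: Continuity-corrected z = (R - 0.5 - E[R]) / SD[R] = (9 - 0.5 - 8.0000) / 1.7974 = 0.2782.
Step 5: Two-sided p-value via normal approximation = 2*(1 - Phi(|z|)) = 0.780879.
Step 6: alpha = 0.1. fail to reject H0.

R = 9, z = 0.2782, p = 0.780879, fail to reject H0.


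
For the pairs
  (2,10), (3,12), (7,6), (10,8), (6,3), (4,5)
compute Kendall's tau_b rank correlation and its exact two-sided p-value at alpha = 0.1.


Step 1: Enumerate the 15 unordered pairs (i,j) with i<j and classify each by sign(x_j-x_i) * sign(y_j-y_i).
  (1,2):dx=+1,dy=+2->C; (1,3):dx=+5,dy=-4->D; (1,4):dx=+8,dy=-2->D; (1,5):dx=+4,dy=-7->D
  (1,6):dx=+2,dy=-5->D; (2,3):dx=+4,dy=-6->D; (2,4):dx=+7,dy=-4->D; (2,5):dx=+3,dy=-9->D
  (2,6):dx=+1,dy=-7->D; (3,4):dx=+3,dy=+2->C; (3,5):dx=-1,dy=-3->C; (3,6):dx=-3,dy=-1->C
  (4,5):dx=-4,dy=-5->C; (4,6):dx=-6,dy=-3->C; (5,6):dx=-2,dy=+2->D
Step 2: C = 6, D = 9, total pairs = 15.
Step 3: tau = (C - D)/(n(n-1)/2) = (6 - 9)/15 = -0.200000.
Step 4: Exact two-sided p-value (enumerate n! = 720 permutations of y under H0): p = 0.719444.
Step 5: alpha = 0.1. fail to reject H0.

tau_b = -0.2000 (C=6, D=9), p = 0.719444, fail to reject H0.


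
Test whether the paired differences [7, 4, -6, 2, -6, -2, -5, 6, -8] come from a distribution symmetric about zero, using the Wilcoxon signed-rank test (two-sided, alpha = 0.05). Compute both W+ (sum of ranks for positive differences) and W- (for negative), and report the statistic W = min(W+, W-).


Step 1: Drop any zero differences (none here) and take |d_i|.
|d| = [7, 4, 6, 2, 6, 2, 5, 6, 8]
Step 2: Midrank |d_i| (ties get averaged ranks).
ranks: |7|->8, |4|->3, |6|->6, |2|->1.5, |6|->6, |2|->1.5, |5|->4, |6|->6, |8|->9
Step 3: Attach original signs; sum ranks with positive sign and with negative sign.
W+ = 8 + 3 + 1.5 + 6 = 18.5
W- = 6 + 6 + 1.5 + 4 + 9 = 26.5
(Check: W+ + W- = 45 should equal n(n+1)/2 = 45.)
Step 4: Test statistic W = min(W+, W-) = 18.5.
Step 5: Ties in |d|, so use the tie-corrected normal approximation.
        E[W] = n(n+1)/4 = 9*10/4 = 22.5.
        Tie groups: |d|=2 (t=2), |d|=6 (t=3); sum(t^3 - t) = 30.
        Var[W] = n(n+1)(2n+1)/24 - sum(t^3-t)/48 = 1710/24 - 30/48 = 70.625.
        z = (W - E[W]) / sqrt(Var[W]) = (18.5 - 22.5) / 8.4039 = -0.4760.
        Two-sided p = 2*Phi(z) = 0.634095.
Step 6: alpha = 0.05. fail to reject H0.

W+ = 18.5, W- = 26.5, W = min = 18.5, p = 0.634095, fail to reject H0.


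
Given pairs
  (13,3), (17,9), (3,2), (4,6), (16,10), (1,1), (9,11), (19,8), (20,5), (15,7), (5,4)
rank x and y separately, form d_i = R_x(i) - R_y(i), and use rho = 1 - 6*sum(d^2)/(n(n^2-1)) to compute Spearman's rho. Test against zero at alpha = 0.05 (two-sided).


Step 1: Rank x and y separately (midranks; no ties here).
rank(x): 13->6, 17->9, 3->2, 4->3, 16->8, 1->1, 9->5, 19->10, 20->11, 15->7, 5->4
rank(y): 3->3, 9->9, 2->2, 6->6, 10->10, 1->1, 11->11, 8->8, 5->5, 7->7, 4->4
Step 2: d_i = R_x(i) - R_y(i); compute d_i^2.
  (6-3)^2=9, (9-9)^2=0, (2-2)^2=0, (3-6)^2=9, (8-10)^2=4, (1-1)^2=0, (5-11)^2=36, (10-8)^2=4, (11-5)^2=36, (7-7)^2=0, (4-4)^2=0
sum(d^2) = 98.
Step 3: rho = 1 - 6*98 / (11*(11^2 - 1)) = 1 - 588/1320 = 0.554545.
Step 4: Under H0, t = rho * sqrt((n-2)/(1-rho^2)) = 1.9992 ~ t(9).
Step 5: Two-sided p-value from the t-distribution with 9 df = 0.076652.
Step 6: alpha = 0.05. fail to reject H0.

rho = 0.5545, p = 0.076652, fail to reject H0 at alpha = 0.05.


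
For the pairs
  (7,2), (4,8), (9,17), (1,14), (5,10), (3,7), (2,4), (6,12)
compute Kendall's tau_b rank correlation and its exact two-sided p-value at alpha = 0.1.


Step 1: Enumerate the 28 unordered pairs (i,j) with i<j and classify each by sign(x_j-x_i) * sign(y_j-y_i).
  (1,2):dx=-3,dy=+6->D; (1,3):dx=+2,dy=+15->C; (1,4):dx=-6,dy=+12->D; (1,5):dx=-2,dy=+8->D
  (1,6):dx=-4,dy=+5->D; (1,7):dx=-5,dy=+2->D; (1,8):dx=-1,dy=+10->D; (2,3):dx=+5,dy=+9->C
  (2,4):dx=-3,dy=+6->D; (2,5):dx=+1,dy=+2->C; (2,6):dx=-1,dy=-1->C; (2,7):dx=-2,dy=-4->C
  (2,8):dx=+2,dy=+4->C; (3,4):dx=-8,dy=-3->C; (3,5):dx=-4,dy=-7->C; (3,6):dx=-6,dy=-10->C
  (3,7):dx=-7,dy=-13->C; (3,8):dx=-3,dy=-5->C; (4,5):dx=+4,dy=-4->D; (4,6):dx=+2,dy=-7->D
  (4,7):dx=+1,dy=-10->D; (4,8):dx=+5,dy=-2->D; (5,6):dx=-2,dy=-3->C; (5,7):dx=-3,dy=-6->C
  (5,8):dx=+1,dy=+2->C; (6,7):dx=-1,dy=-3->C; (6,8):dx=+3,dy=+5->C; (7,8):dx=+4,dy=+8->C
Step 2: C = 17, D = 11, total pairs = 28.
Step 3: tau = (C - D)/(n(n-1)/2) = (17 - 11)/28 = 0.214286.
Step 4: Exact two-sided p-value (enumerate n! = 40320 permutations of y under H0): p = 0.548413.
Step 5: alpha = 0.1. fail to reject H0.

tau_b = 0.2143 (C=17, D=11), p = 0.548413, fail to reject H0.


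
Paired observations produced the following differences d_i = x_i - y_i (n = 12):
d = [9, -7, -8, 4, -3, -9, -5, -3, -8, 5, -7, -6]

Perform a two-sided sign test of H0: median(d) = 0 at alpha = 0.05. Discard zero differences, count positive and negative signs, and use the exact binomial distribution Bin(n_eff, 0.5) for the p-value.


Step 1: Discard zero differences. Original n = 12; n_eff = number of nonzero differences = 12.
Nonzero differences (with sign): +9, -7, -8, +4, -3, -9, -5, -3, -8, +5, -7, -6
Step 2: Count signs: positive = 3, negative = 9.
Step 3: Under H0: P(positive) = 0.5, so the number of positives S ~ Bin(12, 0.5).
Step 4: Two-sided exact p-value = sum of Bin(12,0.5) probabilities at or below the observed probability = 0.145996.
Step 5: alpha = 0.05. fail to reject H0.

n_eff = 12, pos = 3, neg = 9, p = 0.145996, fail to reject H0.


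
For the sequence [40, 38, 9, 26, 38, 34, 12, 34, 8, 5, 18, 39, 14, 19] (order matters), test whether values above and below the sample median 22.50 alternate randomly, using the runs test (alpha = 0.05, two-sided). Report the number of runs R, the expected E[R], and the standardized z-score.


Step 1: Compute median = 22.50; label A = above, B = below.
Labels in order: AABAAABABBBABB  (n_A = 7, n_B = 7)
Step 2: Count runs R = 8.
Step 3: Under H0 (random ordering), E[R] = 2*n_A*n_B/(n_A+n_B) + 1 = 2*7*7/14 + 1 = 8.0000.
        Var[R] = 2*n_A*n_B*(2*n_A*n_B - n_A - n_B) / ((n_A+n_B)^2 * (n_A+n_B-1)) = 8232/2548 = 3.2308.
        SD[R] = 1.7974.
Step 4: R = E[R], so z = 0 with no continuity correction.
Step 5: Two-sided p-value via normal approximation = 2*(1 - Phi(|z|)) = 1.000000.
Step 6: alpha = 0.05. fail to reject H0.

R = 8, z = 0.0000, p = 1.000000, fail to reject H0.


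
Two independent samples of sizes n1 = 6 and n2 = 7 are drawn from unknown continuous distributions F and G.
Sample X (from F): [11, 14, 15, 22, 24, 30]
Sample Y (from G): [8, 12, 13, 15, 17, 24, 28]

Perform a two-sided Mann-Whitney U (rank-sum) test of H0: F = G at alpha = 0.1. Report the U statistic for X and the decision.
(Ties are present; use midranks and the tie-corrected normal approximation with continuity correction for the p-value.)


Step 1: Combine and sort all 13 observations; assign midranks.
sorted (value, group): (8,Y), (11,X), (12,Y), (13,Y), (14,X), (15,X), (15,Y), (17,Y), (22,X), (24,X), (24,Y), (28,Y), (30,X)
ranks: 8->1, 11->2, 12->3, 13->4, 14->5, 15->6.5, 15->6.5, 17->8, 22->9, 24->10.5, 24->10.5, 28->12, 30->13
Step 2: Rank sum for X: R1 = 2 + 5 + 6.5 + 9 + 10.5 + 13 = 46.
Step 3: U_X = R1 - n1(n1+1)/2 = 46 - 6*7/2 = 46 - 21 = 25.
       U_Y = n1*n2 - U_X = 42 - 25 = 17.
Step 4: Ties are present, so use the tie-corrected normal approximation (with continuity correction) for the p-value.
Step 5: p-value = 0.616104; compare to alpha = 0.1. fail to reject H0.

U_X = 25, p = 0.616104, fail to reject H0 at alpha = 0.1.


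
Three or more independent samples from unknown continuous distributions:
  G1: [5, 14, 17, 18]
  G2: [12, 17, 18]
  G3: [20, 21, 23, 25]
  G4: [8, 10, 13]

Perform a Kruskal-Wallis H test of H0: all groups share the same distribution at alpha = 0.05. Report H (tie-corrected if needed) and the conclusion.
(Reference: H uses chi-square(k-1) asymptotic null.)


Step 1: Combine all N = 14 observations and assign midranks.
sorted (value, group, rank): (5,G1,1), (8,G4,2), (10,G4,3), (12,G2,4), (13,G4,5), (14,G1,6), (17,G1,7.5), (17,G2,7.5), (18,G1,9.5), (18,G2,9.5), (20,G3,11), (21,G3,12), (23,G3,13), (25,G3,14)
Step 2: Sum ranks within each group.
R_1 = 24 (n_1 = 4)
R_2 = 21 (n_2 = 3)
R_3 = 50 (n_3 = 4)
R_4 = 10 (n_4 = 3)
Step 3: H = 12/(N(N+1)) * sum(R_i^2/n_i) - 3(N+1)
     = 12/(14*15) * (24^2/4 + 21^2/3 + 50^2/4 + 10^2/3) - 3*15
     = 0.057143 * 949.333 - 45
     = 9.247619.
Step 4: Ties present; correction factor C = 1 - 12/(14^3 - 14) = 0.995604. Corrected H = 9.247619 / 0.995604 = 9.288447.
Step 5: Under H0, H ~ chi^2(3); p-value = 0.025692.
Step 6: alpha = 0.05. reject H0.

H = 9.2884, df = 3, p = 0.025692, reject H0.


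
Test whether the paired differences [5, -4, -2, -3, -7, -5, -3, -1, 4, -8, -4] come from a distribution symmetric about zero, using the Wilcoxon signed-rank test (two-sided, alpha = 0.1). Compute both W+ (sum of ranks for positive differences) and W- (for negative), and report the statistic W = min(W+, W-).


Step 1: Drop any zero differences (none here) and take |d_i|.
|d| = [5, 4, 2, 3, 7, 5, 3, 1, 4, 8, 4]
Step 2: Midrank |d_i| (ties get averaged ranks).
ranks: |5|->8.5, |4|->6, |2|->2, |3|->3.5, |7|->10, |5|->8.5, |3|->3.5, |1|->1, |4|->6, |8|->11, |4|->6
Step 3: Attach original signs; sum ranks with positive sign and with negative sign.
W+ = 8.5 + 6 = 14.5
W- = 6 + 2 + 3.5 + 10 + 8.5 + 3.5 + 1 + 11 + 6 = 51.5
(Check: W+ + W- = 66 should equal n(n+1)/2 = 66.)
Step 4: Test statistic W = min(W+, W-) = 14.5.
Step 5: Ties in |d|, so use the tie-corrected normal approximation.
        E[W] = n(n+1)/4 = 11*12/4 = 33.
        Tie groups: |d|=3 (t=2), |d|=4 (t=3), |d|=5 (t=2); sum(t^3 - t) = 36.
        Var[W] = n(n+1)(2n+1)/24 - sum(t^3-t)/48 = 3036/24 - 36/48 = 125.75.
        z = (W - E[W]) / sqrt(Var[W]) = (14.5 - 33) / 11.2138 = -1.6497.
        Two-sided p = 2*Phi(z) = 0.098994.
Step 6: alpha = 0.1. reject H0.

W+ = 14.5, W- = 51.5, W = min = 14.5, p = 0.098994, reject H0.


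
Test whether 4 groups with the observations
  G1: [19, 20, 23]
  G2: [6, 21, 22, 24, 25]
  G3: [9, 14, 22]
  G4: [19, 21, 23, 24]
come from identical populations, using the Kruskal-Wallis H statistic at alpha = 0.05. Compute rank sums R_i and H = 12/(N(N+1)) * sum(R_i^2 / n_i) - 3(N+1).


Step 1: Combine all N = 15 observations and assign midranks.
sorted (value, group, rank): (6,G2,1), (9,G3,2), (14,G3,3), (19,G1,4.5), (19,G4,4.5), (20,G1,6), (21,G2,7.5), (21,G4,7.5), (22,G2,9.5), (22,G3,9.5), (23,G1,11.5), (23,G4,11.5), (24,G2,13.5), (24,G4,13.5), (25,G2,15)
Step 2: Sum ranks within each group.
R_1 = 22 (n_1 = 3)
R_2 = 46.5 (n_2 = 5)
R_3 = 14.5 (n_3 = 3)
R_4 = 37 (n_4 = 4)
Step 3: H = 12/(N(N+1)) * sum(R_i^2/n_i) - 3(N+1)
     = 12/(15*16) * (22^2/3 + 46.5^2/5 + 14.5^2/3 + 37^2/4) - 3*16
     = 0.050000 * 1006.12 - 48
     = 2.305833.
Step 4: Ties present; correction factor C = 1 - 30/(15^3 - 15) = 0.991071. Corrected H = 2.305833 / 0.991071 = 2.326607.
Step 5: Under H0, H ~ chi^2(3); p-value = 0.507443.
Step 6: alpha = 0.05. fail to reject H0.

H = 2.3266, df = 3, p = 0.507443, fail to reject H0.


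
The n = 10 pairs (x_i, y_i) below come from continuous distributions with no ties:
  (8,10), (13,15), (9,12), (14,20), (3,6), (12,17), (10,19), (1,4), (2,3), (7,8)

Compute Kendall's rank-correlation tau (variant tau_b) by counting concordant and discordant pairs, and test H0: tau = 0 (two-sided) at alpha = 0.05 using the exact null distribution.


Step 1: Enumerate the 45 unordered pairs (i,j) with i<j and classify each by sign(x_j-x_i) * sign(y_j-y_i).
  (1,2):dx=+5,dy=+5->C; (1,3):dx=+1,dy=+2->C; (1,4):dx=+6,dy=+10->C; (1,5):dx=-5,dy=-4->C
  (1,6):dx=+4,dy=+7->C; (1,7):dx=+2,dy=+9->C; (1,8):dx=-7,dy=-6->C; (1,9):dx=-6,dy=-7->C
  (1,10):dx=-1,dy=-2->C; (2,3):dx=-4,dy=-3->C; (2,4):dx=+1,dy=+5->C; (2,5):dx=-10,dy=-9->C
  (2,6):dx=-1,dy=+2->D; (2,7):dx=-3,dy=+4->D; (2,8):dx=-12,dy=-11->C; (2,9):dx=-11,dy=-12->C
  (2,10):dx=-6,dy=-7->C; (3,4):dx=+5,dy=+8->C; (3,5):dx=-6,dy=-6->C; (3,6):dx=+3,dy=+5->C
  (3,7):dx=+1,dy=+7->C; (3,8):dx=-8,dy=-8->C; (3,9):dx=-7,dy=-9->C; (3,10):dx=-2,dy=-4->C
  (4,5):dx=-11,dy=-14->C; (4,6):dx=-2,dy=-3->C; (4,7):dx=-4,dy=-1->C; (4,8):dx=-13,dy=-16->C
  (4,9):dx=-12,dy=-17->C; (4,10):dx=-7,dy=-12->C; (5,6):dx=+9,dy=+11->C; (5,7):dx=+7,dy=+13->C
  (5,8):dx=-2,dy=-2->C; (5,9):dx=-1,dy=-3->C; (5,10):dx=+4,dy=+2->C; (6,7):dx=-2,dy=+2->D
  (6,8):dx=-11,dy=-13->C; (6,9):dx=-10,dy=-14->C; (6,10):dx=-5,dy=-9->C; (7,8):dx=-9,dy=-15->C
  (7,9):dx=-8,dy=-16->C; (7,10):dx=-3,dy=-11->C; (8,9):dx=+1,dy=-1->D; (8,10):dx=+6,dy=+4->C
  (9,10):dx=+5,dy=+5->C
Step 2: C = 41, D = 4, total pairs = 45.
Step 3: tau = (C - D)/(n(n-1)/2) = (41 - 4)/45 = 0.822222.
Step 4: Exact two-sided p-value (enumerate n! = 3628800 permutations of y under H0): p = 0.000358.
Step 5: alpha = 0.05. reject H0.

tau_b = 0.8222 (C=41, D=4), p = 0.000358, reject H0.


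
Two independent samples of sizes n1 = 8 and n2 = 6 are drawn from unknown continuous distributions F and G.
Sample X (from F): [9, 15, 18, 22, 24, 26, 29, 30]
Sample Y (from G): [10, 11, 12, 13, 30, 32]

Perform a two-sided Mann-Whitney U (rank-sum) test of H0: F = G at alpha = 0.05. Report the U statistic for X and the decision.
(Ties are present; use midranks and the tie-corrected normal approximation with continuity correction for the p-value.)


Step 1: Combine and sort all 14 observations; assign midranks.
sorted (value, group): (9,X), (10,Y), (11,Y), (12,Y), (13,Y), (15,X), (18,X), (22,X), (24,X), (26,X), (29,X), (30,X), (30,Y), (32,Y)
ranks: 9->1, 10->2, 11->3, 12->4, 13->5, 15->6, 18->7, 22->8, 24->9, 26->10, 29->11, 30->12.5, 30->12.5, 32->14
Step 2: Rank sum for X: R1 = 1 + 6 + 7 + 8 + 9 + 10 + 11 + 12.5 = 64.5.
Step 3: U_X = R1 - n1(n1+1)/2 = 64.5 - 8*9/2 = 64.5 - 36 = 28.5.
       U_Y = n1*n2 - U_X = 48 - 28.5 = 19.5.
Step 4: Ties are present, so use the tie-corrected normal approximation (with continuity correction) for the p-value.
Step 5: p-value = 0.605180; compare to alpha = 0.05. fail to reject H0.

U_X = 28.5, p = 0.605180, fail to reject H0 at alpha = 0.05.


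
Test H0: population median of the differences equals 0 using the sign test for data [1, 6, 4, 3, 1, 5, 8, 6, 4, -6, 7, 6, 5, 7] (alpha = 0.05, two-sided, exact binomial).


Step 1: Discard zero differences. Original n = 14; n_eff = number of nonzero differences = 14.
Nonzero differences (with sign): +1, +6, +4, +3, +1, +5, +8, +6, +4, -6, +7, +6, +5, +7
Step 2: Count signs: positive = 13, negative = 1.
Step 3: Under H0: P(positive) = 0.5, so the number of positives S ~ Bin(14, 0.5).
Step 4: Two-sided exact p-value = sum of Bin(14,0.5) probabilities at or below the observed probability = 0.001831.
Step 5: alpha = 0.05. reject H0.

n_eff = 14, pos = 13, neg = 1, p = 0.001831, reject H0.


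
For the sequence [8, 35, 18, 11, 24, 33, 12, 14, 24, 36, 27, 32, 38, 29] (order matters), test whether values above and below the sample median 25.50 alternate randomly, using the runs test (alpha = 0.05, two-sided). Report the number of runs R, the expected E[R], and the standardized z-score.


Step 1: Compute median = 25.50; label A = above, B = below.
Labels in order: BABBBABBBAAAAA  (n_A = 7, n_B = 7)
Step 2: Count runs R = 6.
Step 3: Under H0 (random ordering), E[R] = 2*n_A*n_B/(n_A+n_B) + 1 = 2*7*7/14 + 1 = 8.0000.
        Var[R] = 2*n_A*n_B*(2*n_A*n_B - n_A - n_B) / ((n_A+n_B)^2 * (n_A+n_B-1)) = 8232/2548 = 3.2308.
        SD[R] = 1.7974.
Step 4: Continuity-corrected z = (R + 0.5 - E[R]) / SD[R] = (6 + 0.5 - 8.0000) / 1.7974 = -0.8345.
Step 5: Two-sided p-value via normal approximation = 2*(1 - Phi(|z|)) = 0.403986.
Step 6: alpha = 0.05. fail to reject H0.

R = 6, z = -0.8345, p = 0.403986, fail to reject H0.


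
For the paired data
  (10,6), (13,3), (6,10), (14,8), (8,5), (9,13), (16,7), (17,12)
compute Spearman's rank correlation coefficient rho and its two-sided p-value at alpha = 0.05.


Step 1: Rank x and y separately (midranks; no ties here).
rank(x): 10->4, 13->5, 6->1, 14->6, 8->2, 9->3, 16->7, 17->8
rank(y): 6->3, 3->1, 10->6, 8->5, 5->2, 13->8, 7->4, 12->7
Step 2: d_i = R_x(i) - R_y(i); compute d_i^2.
  (4-3)^2=1, (5-1)^2=16, (1-6)^2=25, (6-5)^2=1, (2-2)^2=0, (3-8)^2=25, (7-4)^2=9, (8-7)^2=1
sum(d^2) = 78.
Step 3: rho = 1 - 6*78 / (8*(8^2 - 1)) = 1 - 468/504 = 0.071429.
Step 4: Under H0, t = rho * sqrt((n-2)/(1-rho^2)) = 0.1754 ~ t(6).
Step 5: Two-sided p-value from the t-distribution with 6 df = 0.866526.
Step 6: alpha = 0.05. fail to reject H0.

rho = 0.0714, p = 0.866526, fail to reject H0 at alpha = 0.05.


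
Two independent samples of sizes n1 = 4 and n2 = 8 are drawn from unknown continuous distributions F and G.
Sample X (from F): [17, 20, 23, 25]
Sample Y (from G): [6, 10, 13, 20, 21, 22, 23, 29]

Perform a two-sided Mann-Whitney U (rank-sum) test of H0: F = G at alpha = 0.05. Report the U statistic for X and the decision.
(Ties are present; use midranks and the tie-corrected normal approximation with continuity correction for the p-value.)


Step 1: Combine and sort all 12 observations; assign midranks.
sorted (value, group): (6,Y), (10,Y), (13,Y), (17,X), (20,X), (20,Y), (21,Y), (22,Y), (23,X), (23,Y), (25,X), (29,Y)
ranks: 6->1, 10->2, 13->3, 17->4, 20->5.5, 20->5.5, 21->7, 22->8, 23->9.5, 23->9.5, 25->11, 29->12
Step 2: Rank sum for X: R1 = 4 + 5.5 + 9.5 + 11 = 30.
Step 3: U_X = R1 - n1(n1+1)/2 = 30 - 4*5/2 = 30 - 10 = 20.
       U_Y = n1*n2 - U_X = 32 - 20 = 12.
Step 4: Ties are present, so use the tie-corrected normal approximation (with continuity correction) for the p-value.
Step 5: p-value = 0.550818; compare to alpha = 0.05. fail to reject H0.

U_X = 20, p = 0.550818, fail to reject H0 at alpha = 0.05.


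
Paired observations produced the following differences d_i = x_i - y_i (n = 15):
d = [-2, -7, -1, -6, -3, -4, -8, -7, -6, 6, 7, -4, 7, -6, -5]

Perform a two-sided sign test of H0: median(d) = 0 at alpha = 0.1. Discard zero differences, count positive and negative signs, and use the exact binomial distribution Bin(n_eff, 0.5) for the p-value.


Step 1: Discard zero differences. Original n = 15; n_eff = number of nonzero differences = 15.
Nonzero differences (with sign): -2, -7, -1, -6, -3, -4, -8, -7, -6, +6, +7, -4, +7, -6, -5
Step 2: Count signs: positive = 3, negative = 12.
Step 3: Under H0: P(positive) = 0.5, so the number of positives S ~ Bin(15, 0.5).
Step 4: Two-sided exact p-value = sum of Bin(15,0.5) probabilities at or below the observed probability = 0.035156.
Step 5: alpha = 0.1. reject H0.

n_eff = 15, pos = 3, neg = 12, p = 0.035156, reject H0.


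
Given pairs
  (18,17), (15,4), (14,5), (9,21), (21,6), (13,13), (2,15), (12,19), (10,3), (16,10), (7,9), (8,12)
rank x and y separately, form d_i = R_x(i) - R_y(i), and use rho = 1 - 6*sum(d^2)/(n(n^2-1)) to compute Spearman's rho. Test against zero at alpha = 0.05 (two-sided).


Step 1: Rank x and y separately (midranks; no ties here).
rank(x): 18->11, 15->9, 14->8, 9->4, 21->12, 13->7, 2->1, 12->6, 10->5, 16->10, 7->2, 8->3
rank(y): 17->10, 4->2, 5->3, 21->12, 6->4, 13->8, 15->9, 19->11, 3->1, 10->6, 9->5, 12->7
Step 2: d_i = R_x(i) - R_y(i); compute d_i^2.
  (11-10)^2=1, (9-2)^2=49, (8-3)^2=25, (4-12)^2=64, (12-4)^2=64, (7-8)^2=1, (1-9)^2=64, (6-11)^2=25, (5-1)^2=16, (10-6)^2=16, (2-5)^2=9, (3-7)^2=16
sum(d^2) = 350.
Step 3: rho = 1 - 6*350 / (12*(12^2 - 1)) = 1 - 2100/1716 = -0.223776.
Step 4: Under H0, t = rho * sqrt((n-2)/(1-rho^2)) = -0.7261 ~ t(10).
Step 5: Two-sided p-value from the t-distribution with 10 df = 0.484452.
Step 6: alpha = 0.05. fail to reject H0.

rho = -0.2238, p = 0.484452, fail to reject H0 at alpha = 0.05.


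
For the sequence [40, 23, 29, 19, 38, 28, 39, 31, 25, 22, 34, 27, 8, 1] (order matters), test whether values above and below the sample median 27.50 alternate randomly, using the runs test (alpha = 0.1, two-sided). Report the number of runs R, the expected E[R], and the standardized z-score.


Step 1: Compute median = 27.50; label A = above, B = below.
Labels in order: ABABAAAABBABBB  (n_A = 7, n_B = 7)
Step 2: Count runs R = 8.
Step 3: Under H0 (random ordering), E[R] = 2*n_A*n_B/(n_A+n_B) + 1 = 2*7*7/14 + 1 = 8.0000.
        Var[R] = 2*n_A*n_B*(2*n_A*n_B - n_A - n_B) / ((n_A+n_B)^2 * (n_A+n_B-1)) = 8232/2548 = 3.2308.
        SD[R] = 1.7974.
Step 4: R = E[R], so z = 0 with no continuity correction.
Step 5: Two-sided p-value via normal approximation = 2*(1 - Phi(|z|)) = 1.000000.
Step 6: alpha = 0.1. fail to reject H0.

R = 8, z = 0.0000, p = 1.000000, fail to reject H0.


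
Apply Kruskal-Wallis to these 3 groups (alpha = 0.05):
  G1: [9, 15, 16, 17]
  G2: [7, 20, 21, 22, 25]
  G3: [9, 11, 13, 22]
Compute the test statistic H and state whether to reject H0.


Step 1: Combine all N = 13 observations and assign midranks.
sorted (value, group, rank): (7,G2,1), (9,G1,2.5), (9,G3,2.5), (11,G3,4), (13,G3,5), (15,G1,6), (16,G1,7), (17,G1,8), (20,G2,9), (21,G2,10), (22,G2,11.5), (22,G3,11.5), (25,G2,13)
Step 2: Sum ranks within each group.
R_1 = 23.5 (n_1 = 4)
R_2 = 44.5 (n_2 = 5)
R_3 = 23 (n_3 = 4)
Step 3: H = 12/(N(N+1)) * sum(R_i^2/n_i) - 3(N+1)
     = 12/(13*14) * (23.5^2/4 + 44.5^2/5 + 23^2/4) - 3*14
     = 0.065934 * 666.362 - 42
     = 1.935989.
Step 4: Ties present; correction factor C = 1 - 12/(13^3 - 13) = 0.994505. Corrected H = 1.935989 / 0.994505 = 1.946685.
Step 5: Under H0, H ~ chi^2(2); p-value = 0.377818.
Step 6: alpha = 0.05. fail to reject H0.

H = 1.9467, df = 2, p = 0.377818, fail to reject H0.


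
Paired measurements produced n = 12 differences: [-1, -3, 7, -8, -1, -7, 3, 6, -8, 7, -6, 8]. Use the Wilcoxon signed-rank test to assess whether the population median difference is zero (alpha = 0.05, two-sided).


Step 1: Drop any zero differences (none here) and take |d_i|.
|d| = [1, 3, 7, 8, 1, 7, 3, 6, 8, 7, 6, 8]
Step 2: Midrank |d_i| (ties get averaged ranks).
ranks: |1|->1.5, |3|->3.5, |7|->8, |8|->11, |1|->1.5, |7|->8, |3|->3.5, |6|->5.5, |8|->11, |7|->8, |6|->5.5, |8|->11
Step 3: Attach original signs; sum ranks with positive sign and with negative sign.
W+ = 8 + 3.5 + 5.5 + 8 + 11 = 36
W- = 1.5 + 3.5 + 11 + 1.5 + 8 + 11 + 5.5 = 42
(Check: W+ + W- = 78 should equal n(n+1)/2 = 78.)
Step 4: Test statistic W = min(W+, W-) = 36.
Step 5: Ties in |d|, so use the tie-corrected normal approximation.
        E[W] = n(n+1)/4 = 12*13/4 = 39.
        Tie groups: |d|=1 (t=2), |d|=3 (t=2), |d|=6 (t=2), |d|=7 (t=3), |d|=8 (t=3); sum(t^3 - t) = 66.
        Var[W] = n(n+1)(2n+1)/24 - sum(t^3-t)/48 = 3900/24 - 66/48 = 161.125.
        z = (W - E[W]) / sqrt(Var[W]) = (36 - 39) / 12.6935 = -0.2363.
        Two-sided p = 2*Phi(z) = 0.813168.
Step 6: alpha = 0.05. fail to reject H0.

W+ = 36, W- = 42, W = min = 36, p = 0.813168, fail to reject H0.


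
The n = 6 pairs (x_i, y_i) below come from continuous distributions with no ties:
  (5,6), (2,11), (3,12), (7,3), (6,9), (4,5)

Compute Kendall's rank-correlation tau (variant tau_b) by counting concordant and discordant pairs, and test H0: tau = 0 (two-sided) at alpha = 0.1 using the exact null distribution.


Step 1: Enumerate the 15 unordered pairs (i,j) with i<j and classify each by sign(x_j-x_i) * sign(y_j-y_i).
  (1,2):dx=-3,dy=+5->D; (1,3):dx=-2,dy=+6->D; (1,4):dx=+2,dy=-3->D; (1,5):dx=+1,dy=+3->C
  (1,6):dx=-1,dy=-1->C; (2,3):dx=+1,dy=+1->C; (2,4):dx=+5,dy=-8->D; (2,5):dx=+4,dy=-2->D
  (2,6):dx=+2,dy=-6->D; (3,4):dx=+4,dy=-9->D; (3,5):dx=+3,dy=-3->D; (3,6):dx=+1,dy=-7->D
  (4,5):dx=-1,dy=+6->D; (4,6):dx=-3,dy=+2->D; (5,6):dx=-2,dy=-4->C
Step 2: C = 4, D = 11, total pairs = 15.
Step 3: tau = (C - D)/(n(n-1)/2) = (4 - 11)/15 = -0.466667.
Step 4: Exact two-sided p-value (enumerate n! = 720 permutations of y under H0): p = 0.272222.
Step 5: alpha = 0.1. fail to reject H0.

tau_b = -0.4667 (C=4, D=11), p = 0.272222, fail to reject H0.


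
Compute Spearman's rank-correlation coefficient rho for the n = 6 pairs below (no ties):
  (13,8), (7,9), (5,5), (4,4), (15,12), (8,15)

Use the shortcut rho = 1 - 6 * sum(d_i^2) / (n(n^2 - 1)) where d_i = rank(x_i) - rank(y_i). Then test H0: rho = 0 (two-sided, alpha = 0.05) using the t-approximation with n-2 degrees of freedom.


Step 1: Rank x and y separately (midranks; no ties here).
rank(x): 13->5, 7->3, 5->2, 4->1, 15->6, 8->4
rank(y): 8->3, 9->4, 5->2, 4->1, 12->5, 15->6
Step 2: d_i = R_x(i) - R_y(i); compute d_i^2.
  (5-3)^2=4, (3-4)^2=1, (2-2)^2=0, (1-1)^2=0, (6-5)^2=1, (4-6)^2=4
sum(d^2) = 10.
Step 3: rho = 1 - 6*10 / (6*(6^2 - 1)) = 1 - 60/210 = 0.714286.
Step 4: Under H0, t = rho * sqrt((n-2)/(1-rho^2)) = 2.0412 ~ t(4).
Step 5: Two-sided p-value from the t-distribution with 4 df = 0.110787.
Step 6: alpha = 0.05. fail to reject H0.

rho = 0.7143, p = 0.110787, fail to reject H0 at alpha = 0.05.


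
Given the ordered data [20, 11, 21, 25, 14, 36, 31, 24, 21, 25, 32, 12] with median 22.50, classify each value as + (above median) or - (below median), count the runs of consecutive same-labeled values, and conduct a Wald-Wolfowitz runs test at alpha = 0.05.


Step 1: Compute median = 22.50; label A = above, B = below.
Labels in order: BBBABAAABAAB  (n_A = 6, n_B = 6)
Step 2: Count runs R = 7.
Step 3: Under H0 (random ordering), E[R] = 2*n_A*n_B/(n_A+n_B) + 1 = 2*6*6/12 + 1 = 7.0000.
        Var[R] = 2*n_A*n_B*(2*n_A*n_B - n_A - n_B) / ((n_A+n_B)^2 * (n_A+n_B-1)) = 4320/1584 = 2.7273.
        SD[R] = 1.6514.
Step 4: R = E[R], so z = 0 with no continuity correction.
Step 5: Two-sided p-value via normal approximation = 2*(1 - Phi(|z|)) = 1.000000.
Step 6: alpha = 0.05. fail to reject H0.

R = 7, z = 0.0000, p = 1.000000, fail to reject H0.


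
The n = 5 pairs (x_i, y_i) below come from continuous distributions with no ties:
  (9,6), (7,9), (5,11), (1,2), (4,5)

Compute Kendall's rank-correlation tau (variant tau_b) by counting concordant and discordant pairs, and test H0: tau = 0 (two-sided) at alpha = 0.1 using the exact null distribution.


Step 1: Enumerate the 10 unordered pairs (i,j) with i<j and classify each by sign(x_j-x_i) * sign(y_j-y_i).
  (1,2):dx=-2,dy=+3->D; (1,3):dx=-4,dy=+5->D; (1,4):dx=-8,dy=-4->C; (1,5):dx=-5,dy=-1->C
  (2,3):dx=-2,dy=+2->D; (2,4):dx=-6,dy=-7->C; (2,5):dx=-3,dy=-4->C; (3,4):dx=-4,dy=-9->C
  (3,5):dx=-1,dy=-6->C; (4,5):dx=+3,dy=+3->C
Step 2: C = 7, D = 3, total pairs = 10.
Step 3: tau = (C - D)/(n(n-1)/2) = (7 - 3)/10 = 0.400000.
Step 4: Exact two-sided p-value (enumerate n! = 120 permutations of y under H0): p = 0.483333.
Step 5: alpha = 0.1. fail to reject H0.

tau_b = 0.4000 (C=7, D=3), p = 0.483333, fail to reject H0.


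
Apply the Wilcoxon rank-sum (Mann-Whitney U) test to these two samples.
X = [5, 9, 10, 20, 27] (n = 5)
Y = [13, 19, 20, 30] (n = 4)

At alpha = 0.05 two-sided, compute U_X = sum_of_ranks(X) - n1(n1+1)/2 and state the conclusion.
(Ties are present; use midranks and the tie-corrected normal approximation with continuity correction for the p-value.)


Step 1: Combine and sort all 9 observations; assign midranks.
sorted (value, group): (5,X), (9,X), (10,X), (13,Y), (19,Y), (20,X), (20,Y), (27,X), (30,Y)
ranks: 5->1, 9->2, 10->3, 13->4, 19->5, 20->6.5, 20->6.5, 27->8, 30->9
Step 2: Rank sum for X: R1 = 1 + 2 + 3 + 6.5 + 8 = 20.5.
Step 3: U_X = R1 - n1(n1+1)/2 = 20.5 - 5*6/2 = 20.5 - 15 = 5.5.
       U_Y = n1*n2 - U_X = 20 - 5.5 = 14.5.
Step 4: Ties are present, so use the tie-corrected normal approximation (with continuity correction) for the p-value.
Step 5: p-value = 0.325163; compare to alpha = 0.05. fail to reject H0.

U_X = 5.5, p = 0.325163, fail to reject H0 at alpha = 0.05.


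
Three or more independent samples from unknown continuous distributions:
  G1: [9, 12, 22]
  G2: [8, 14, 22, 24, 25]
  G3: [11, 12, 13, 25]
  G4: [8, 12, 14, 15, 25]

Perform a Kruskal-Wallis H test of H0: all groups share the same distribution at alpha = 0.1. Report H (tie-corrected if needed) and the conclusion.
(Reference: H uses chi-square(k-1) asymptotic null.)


Step 1: Combine all N = 17 observations and assign midranks.
sorted (value, group, rank): (8,G2,1.5), (8,G4,1.5), (9,G1,3), (11,G3,4), (12,G1,6), (12,G3,6), (12,G4,6), (13,G3,8), (14,G2,9.5), (14,G4,9.5), (15,G4,11), (22,G1,12.5), (22,G2,12.5), (24,G2,14), (25,G2,16), (25,G3,16), (25,G4,16)
Step 2: Sum ranks within each group.
R_1 = 21.5 (n_1 = 3)
R_2 = 53.5 (n_2 = 5)
R_3 = 34 (n_3 = 4)
R_4 = 44 (n_4 = 5)
Step 3: H = 12/(N(N+1)) * sum(R_i^2/n_i) - 3(N+1)
     = 12/(17*18) * (21.5^2/3 + 53.5^2/5 + 34^2/4 + 44^2/5) - 3*18
     = 0.039216 * 1402.73 - 54
     = 1.009150.
Step 4: Ties present; correction factor C = 1 - 66/(17^3 - 17) = 0.986520. Corrected H = 1.009150 / 0.986520 = 1.022940.
Step 5: Under H0, H ~ chi^2(3); p-value = 0.795701.
Step 6: alpha = 0.1. fail to reject H0.

H = 1.0229, df = 3, p = 0.795701, fail to reject H0.


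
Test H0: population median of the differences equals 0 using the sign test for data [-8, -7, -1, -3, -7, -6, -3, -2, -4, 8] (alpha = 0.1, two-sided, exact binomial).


Step 1: Discard zero differences. Original n = 10; n_eff = number of nonzero differences = 10.
Nonzero differences (with sign): -8, -7, -1, -3, -7, -6, -3, -2, -4, +8
Step 2: Count signs: positive = 1, negative = 9.
Step 3: Under H0: P(positive) = 0.5, so the number of positives S ~ Bin(10, 0.5).
Step 4: Two-sided exact p-value = sum of Bin(10,0.5) probabilities at or below the observed probability = 0.021484.
Step 5: alpha = 0.1. reject H0.

n_eff = 10, pos = 1, neg = 9, p = 0.021484, reject H0.


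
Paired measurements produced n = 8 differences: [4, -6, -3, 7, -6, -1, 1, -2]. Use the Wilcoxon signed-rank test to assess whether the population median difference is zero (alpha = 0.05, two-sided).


Step 1: Drop any zero differences (none here) and take |d_i|.
|d| = [4, 6, 3, 7, 6, 1, 1, 2]
Step 2: Midrank |d_i| (ties get averaged ranks).
ranks: |4|->5, |6|->6.5, |3|->4, |7|->8, |6|->6.5, |1|->1.5, |1|->1.5, |2|->3
Step 3: Attach original signs; sum ranks with positive sign and with negative sign.
W+ = 5 + 8 + 1.5 = 14.5
W- = 6.5 + 4 + 6.5 + 1.5 + 3 = 21.5
(Check: W+ + W- = 36 should equal n(n+1)/2 = 36.)
Step 4: Test statistic W = min(W+, W-) = 14.5.
Step 5: Ties in |d|, so use the tie-corrected normal approximation.
        E[W] = n(n+1)/4 = 8*9/4 = 18.
        Tie groups: |d|=1 (t=2), |d|=6 (t=2); sum(t^3 - t) = 12.
        Var[W] = n(n+1)(2n+1)/24 - sum(t^3-t)/48 = 1224/24 - 12/48 = 50.75.
        z = (W - E[W]) / sqrt(Var[W]) = (14.5 - 18) / 7.1239 = -0.4913.
        Two-sided p = 2*Phi(z) = 0.623212.
Step 6: alpha = 0.05. fail to reject H0.

W+ = 14.5, W- = 21.5, W = min = 14.5, p = 0.623212, fail to reject H0.


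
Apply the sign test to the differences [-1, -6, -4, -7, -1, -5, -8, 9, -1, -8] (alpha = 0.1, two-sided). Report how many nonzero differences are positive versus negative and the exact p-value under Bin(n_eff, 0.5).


Step 1: Discard zero differences. Original n = 10; n_eff = number of nonzero differences = 10.
Nonzero differences (with sign): -1, -6, -4, -7, -1, -5, -8, +9, -1, -8
Step 2: Count signs: positive = 1, negative = 9.
Step 3: Under H0: P(positive) = 0.5, so the number of positives S ~ Bin(10, 0.5).
Step 4: Two-sided exact p-value = sum of Bin(10,0.5) probabilities at or below the observed probability = 0.021484.
Step 5: alpha = 0.1. reject H0.

n_eff = 10, pos = 1, neg = 9, p = 0.021484, reject H0.


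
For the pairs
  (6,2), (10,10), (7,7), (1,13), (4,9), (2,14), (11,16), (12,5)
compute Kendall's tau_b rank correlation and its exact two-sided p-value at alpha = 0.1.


Step 1: Enumerate the 28 unordered pairs (i,j) with i<j and classify each by sign(x_j-x_i) * sign(y_j-y_i).
  (1,2):dx=+4,dy=+8->C; (1,3):dx=+1,dy=+5->C; (1,4):dx=-5,dy=+11->D; (1,5):dx=-2,dy=+7->D
  (1,6):dx=-4,dy=+12->D; (1,7):dx=+5,dy=+14->C; (1,8):dx=+6,dy=+3->C; (2,3):dx=-3,dy=-3->C
  (2,4):dx=-9,dy=+3->D; (2,5):dx=-6,dy=-1->C; (2,6):dx=-8,dy=+4->D; (2,7):dx=+1,dy=+6->C
  (2,8):dx=+2,dy=-5->D; (3,4):dx=-6,dy=+6->D; (3,5):dx=-3,dy=+2->D; (3,6):dx=-5,dy=+7->D
  (3,7):dx=+4,dy=+9->C; (3,8):dx=+5,dy=-2->D; (4,5):dx=+3,dy=-4->D; (4,6):dx=+1,dy=+1->C
  (4,7):dx=+10,dy=+3->C; (4,8):dx=+11,dy=-8->D; (5,6):dx=-2,dy=+5->D; (5,7):dx=+7,dy=+7->C
  (5,8):dx=+8,dy=-4->D; (6,7):dx=+9,dy=+2->C; (6,8):dx=+10,dy=-9->D; (7,8):dx=+1,dy=-11->D
Step 2: C = 12, D = 16, total pairs = 28.
Step 3: tau = (C - D)/(n(n-1)/2) = (12 - 16)/28 = -0.142857.
Step 4: Exact two-sided p-value (enumerate n! = 40320 permutations of y under H0): p = 0.719544.
Step 5: alpha = 0.1. fail to reject H0.

tau_b = -0.1429 (C=12, D=16), p = 0.719544, fail to reject H0.


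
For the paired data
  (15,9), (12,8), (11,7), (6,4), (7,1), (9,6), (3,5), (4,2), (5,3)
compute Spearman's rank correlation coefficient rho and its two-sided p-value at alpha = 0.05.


Step 1: Rank x and y separately (midranks; no ties here).
rank(x): 15->9, 12->8, 11->7, 6->4, 7->5, 9->6, 3->1, 4->2, 5->3
rank(y): 9->9, 8->8, 7->7, 4->4, 1->1, 6->6, 5->5, 2->2, 3->3
Step 2: d_i = R_x(i) - R_y(i); compute d_i^2.
  (9-9)^2=0, (8-8)^2=0, (7-7)^2=0, (4-4)^2=0, (5-1)^2=16, (6-6)^2=0, (1-5)^2=16, (2-2)^2=0, (3-3)^2=0
sum(d^2) = 32.
Step 3: rho = 1 - 6*32 / (9*(9^2 - 1)) = 1 - 192/720 = 0.733333.
Step 4: Under H0, t = rho * sqrt((n-2)/(1-rho^2)) = 2.8538 ~ t(7).
Step 5: Two-sided p-value from the t-distribution with 7 df = 0.024554.
Step 6: alpha = 0.05. reject H0.

rho = 0.7333, p = 0.024554, reject H0 at alpha = 0.05.


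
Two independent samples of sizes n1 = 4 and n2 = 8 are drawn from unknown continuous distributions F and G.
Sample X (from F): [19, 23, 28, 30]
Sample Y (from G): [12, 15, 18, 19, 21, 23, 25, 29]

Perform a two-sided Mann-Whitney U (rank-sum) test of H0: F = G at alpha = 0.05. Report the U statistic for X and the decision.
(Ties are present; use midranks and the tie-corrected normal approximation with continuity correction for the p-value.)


Step 1: Combine and sort all 12 observations; assign midranks.
sorted (value, group): (12,Y), (15,Y), (18,Y), (19,X), (19,Y), (21,Y), (23,X), (23,Y), (25,Y), (28,X), (29,Y), (30,X)
ranks: 12->1, 15->2, 18->3, 19->4.5, 19->4.5, 21->6, 23->7.5, 23->7.5, 25->9, 28->10, 29->11, 30->12
Step 2: Rank sum for X: R1 = 4.5 + 7.5 + 10 + 12 = 34.
Step 3: U_X = R1 - n1(n1+1)/2 = 34 - 4*5/2 = 34 - 10 = 24.
       U_Y = n1*n2 - U_X = 32 - 24 = 8.
Step 4: Ties are present, so use the tie-corrected normal approximation (with continuity correction) for the p-value.
Step 5: p-value = 0.201148; compare to alpha = 0.05. fail to reject H0.

U_X = 24, p = 0.201148, fail to reject H0 at alpha = 0.05.


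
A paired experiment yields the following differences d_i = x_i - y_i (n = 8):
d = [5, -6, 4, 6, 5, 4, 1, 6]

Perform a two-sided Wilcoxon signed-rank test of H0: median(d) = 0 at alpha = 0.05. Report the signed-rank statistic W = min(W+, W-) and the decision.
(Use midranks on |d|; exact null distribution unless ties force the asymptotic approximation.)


Step 1: Drop any zero differences (none here) and take |d_i|.
|d| = [5, 6, 4, 6, 5, 4, 1, 6]
Step 2: Midrank |d_i| (ties get averaged ranks).
ranks: |5|->4.5, |6|->7, |4|->2.5, |6|->7, |5|->4.5, |4|->2.5, |1|->1, |6|->7
Step 3: Attach original signs; sum ranks with positive sign and with negative sign.
W+ = 4.5 + 2.5 + 7 + 4.5 + 2.5 + 1 + 7 = 29
W- = 7 = 7
(Check: W+ + W- = 36 should equal n(n+1)/2 = 36.)
Step 4: Test statistic W = min(W+, W-) = 7.
Step 5: Ties in |d|, so use the tie-corrected normal approximation.
        E[W] = n(n+1)/4 = 8*9/4 = 18.
        Tie groups: |d|=4 (t=2), |d|=5 (t=2), |d|=6 (t=3); sum(t^3 - t) = 36.
        Var[W] = n(n+1)(2n+1)/24 - sum(t^3-t)/48 = 1224/24 - 36/48 = 50.25.
        z = (W - E[W]) / sqrt(Var[W]) = (7 - 18) / 7.0887 = -1.5518.
        Two-sided p = 2*Phi(z) = 0.120720.
Step 6: alpha = 0.05. fail to reject H0.

W+ = 29, W- = 7, W = min = 7, p = 0.120720, fail to reject H0.


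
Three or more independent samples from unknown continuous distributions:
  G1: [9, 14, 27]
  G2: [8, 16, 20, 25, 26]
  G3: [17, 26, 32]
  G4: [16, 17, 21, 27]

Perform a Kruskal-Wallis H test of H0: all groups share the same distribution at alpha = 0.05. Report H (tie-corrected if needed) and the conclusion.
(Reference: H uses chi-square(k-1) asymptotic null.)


Step 1: Combine all N = 15 observations and assign midranks.
sorted (value, group, rank): (8,G2,1), (9,G1,2), (14,G1,3), (16,G2,4.5), (16,G4,4.5), (17,G3,6.5), (17,G4,6.5), (20,G2,8), (21,G4,9), (25,G2,10), (26,G2,11.5), (26,G3,11.5), (27,G1,13.5), (27,G4,13.5), (32,G3,15)
Step 2: Sum ranks within each group.
R_1 = 18.5 (n_1 = 3)
R_2 = 35 (n_2 = 5)
R_3 = 33 (n_3 = 3)
R_4 = 33.5 (n_4 = 4)
Step 3: H = 12/(N(N+1)) * sum(R_i^2/n_i) - 3(N+1)
     = 12/(15*16) * (18.5^2/3 + 35^2/5 + 33^2/3 + 33.5^2/4) - 3*16
     = 0.050000 * 1002.65 - 48
     = 2.132292.
Step 4: Ties present; correction factor C = 1 - 24/(15^3 - 15) = 0.992857. Corrected H = 2.132292 / 0.992857 = 2.147632.
Step 5: Under H0, H ~ chi^2(3); p-value = 0.542337.
Step 6: alpha = 0.05. fail to reject H0.

H = 2.1476, df = 3, p = 0.542337, fail to reject H0.


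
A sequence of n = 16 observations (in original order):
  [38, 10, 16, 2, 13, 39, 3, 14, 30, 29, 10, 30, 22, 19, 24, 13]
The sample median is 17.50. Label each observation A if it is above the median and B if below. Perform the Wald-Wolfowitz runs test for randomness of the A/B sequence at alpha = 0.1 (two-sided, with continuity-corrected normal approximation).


Step 1: Compute median = 17.50; label A = above, B = below.
Labels in order: ABBBBABBAABAAAAB  (n_A = 8, n_B = 8)
Step 2: Count runs R = 8.
Step 3: Under H0 (random ordering), E[R] = 2*n_A*n_B/(n_A+n_B) + 1 = 2*8*8/16 + 1 = 9.0000.
        Var[R] = 2*n_A*n_B*(2*n_A*n_B - n_A - n_B) / ((n_A+n_B)^2 * (n_A+n_B-1)) = 14336/3840 = 3.7333.
        SD[R] = 1.9322.
Step 4: Continuity-corrected z = (R + 0.5 - E[R]) / SD[R] = (8 + 0.5 - 9.0000) / 1.9322 = -0.2588.
Step 5: Two-sided p-value via normal approximation = 2*(1 - Phi(|z|)) = 0.795809.
Step 6: alpha = 0.1. fail to reject H0.

R = 8, z = -0.2588, p = 0.795809, fail to reject H0.


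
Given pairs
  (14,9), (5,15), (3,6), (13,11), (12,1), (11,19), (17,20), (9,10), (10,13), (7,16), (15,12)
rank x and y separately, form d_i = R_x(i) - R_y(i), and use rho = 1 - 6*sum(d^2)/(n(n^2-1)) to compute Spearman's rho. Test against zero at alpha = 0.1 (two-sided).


Step 1: Rank x and y separately (midranks; no ties here).
rank(x): 14->9, 5->2, 3->1, 13->8, 12->7, 11->6, 17->11, 9->4, 10->5, 7->3, 15->10
rank(y): 9->3, 15->8, 6->2, 11->5, 1->1, 19->10, 20->11, 10->4, 13->7, 16->9, 12->6
Step 2: d_i = R_x(i) - R_y(i); compute d_i^2.
  (9-3)^2=36, (2-8)^2=36, (1-2)^2=1, (8-5)^2=9, (7-1)^2=36, (6-10)^2=16, (11-11)^2=0, (4-4)^2=0, (5-7)^2=4, (3-9)^2=36, (10-6)^2=16
sum(d^2) = 190.
Step 3: rho = 1 - 6*190 / (11*(11^2 - 1)) = 1 - 1140/1320 = 0.136364.
Step 4: Under H0, t = rho * sqrt((n-2)/(1-rho^2)) = 0.4129 ~ t(9).
Step 5: Two-sided p-value from the t-distribution with 9 df = 0.689309.
Step 6: alpha = 0.1. fail to reject H0.

rho = 0.1364, p = 0.689309, fail to reject H0 at alpha = 0.1.


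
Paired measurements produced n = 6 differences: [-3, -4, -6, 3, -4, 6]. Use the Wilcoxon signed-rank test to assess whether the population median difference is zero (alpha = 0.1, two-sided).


Step 1: Drop any zero differences (none here) and take |d_i|.
|d| = [3, 4, 6, 3, 4, 6]
Step 2: Midrank |d_i| (ties get averaged ranks).
ranks: |3|->1.5, |4|->3.5, |6|->5.5, |3|->1.5, |4|->3.5, |6|->5.5
Step 3: Attach original signs; sum ranks with positive sign and with negative sign.
W+ = 1.5 + 5.5 = 7
W- = 1.5 + 3.5 + 5.5 + 3.5 = 14
(Check: W+ + W- = 21 should equal n(n+1)/2 = 21.)
Step 4: Test statistic W = min(W+, W-) = 7.
Step 5: Ties in |d|, so use the tie-corrected normal approximation.
        E[W] = n(n+1)/4 = 6*7/4 = 10.5.
        Tie groups: |d|=3 (t=2), |d|=4 (t=2), |d|=6 (t=2); sum(t^3 - t) = 18.
        Var[W] = n(n+1)(2n+1)/24 - sum(t^3-t)/48 = 546/24 - 18/48 = 22.375.
        z = (W - E[W]) / sqrt(Var[W]) = (7 - 10.5) / 4.7302 = -0.7399.
        Two-sided p = 2*Phi(z) = 0.459347.
Step 6: alpha = 0.1. fail to reject H0.

W+ = 7, W- = 14, W = min = 7, p = 0.459347, fail to reject H0.
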